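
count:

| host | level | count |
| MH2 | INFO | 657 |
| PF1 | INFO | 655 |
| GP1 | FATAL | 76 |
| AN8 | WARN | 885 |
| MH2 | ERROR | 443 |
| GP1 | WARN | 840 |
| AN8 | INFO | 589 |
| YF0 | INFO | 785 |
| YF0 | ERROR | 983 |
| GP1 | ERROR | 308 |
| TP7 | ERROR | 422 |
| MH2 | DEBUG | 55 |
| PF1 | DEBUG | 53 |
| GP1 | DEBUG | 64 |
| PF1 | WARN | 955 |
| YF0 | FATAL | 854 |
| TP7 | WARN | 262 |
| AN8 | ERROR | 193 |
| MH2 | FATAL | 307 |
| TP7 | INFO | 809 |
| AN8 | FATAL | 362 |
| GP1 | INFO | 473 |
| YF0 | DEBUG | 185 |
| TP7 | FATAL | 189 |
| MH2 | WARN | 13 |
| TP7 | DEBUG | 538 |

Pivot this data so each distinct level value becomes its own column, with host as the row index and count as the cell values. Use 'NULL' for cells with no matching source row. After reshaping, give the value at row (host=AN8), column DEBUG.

NULL

No long-format row has host=AN8 and level=DEBUG, so the cell is NULL.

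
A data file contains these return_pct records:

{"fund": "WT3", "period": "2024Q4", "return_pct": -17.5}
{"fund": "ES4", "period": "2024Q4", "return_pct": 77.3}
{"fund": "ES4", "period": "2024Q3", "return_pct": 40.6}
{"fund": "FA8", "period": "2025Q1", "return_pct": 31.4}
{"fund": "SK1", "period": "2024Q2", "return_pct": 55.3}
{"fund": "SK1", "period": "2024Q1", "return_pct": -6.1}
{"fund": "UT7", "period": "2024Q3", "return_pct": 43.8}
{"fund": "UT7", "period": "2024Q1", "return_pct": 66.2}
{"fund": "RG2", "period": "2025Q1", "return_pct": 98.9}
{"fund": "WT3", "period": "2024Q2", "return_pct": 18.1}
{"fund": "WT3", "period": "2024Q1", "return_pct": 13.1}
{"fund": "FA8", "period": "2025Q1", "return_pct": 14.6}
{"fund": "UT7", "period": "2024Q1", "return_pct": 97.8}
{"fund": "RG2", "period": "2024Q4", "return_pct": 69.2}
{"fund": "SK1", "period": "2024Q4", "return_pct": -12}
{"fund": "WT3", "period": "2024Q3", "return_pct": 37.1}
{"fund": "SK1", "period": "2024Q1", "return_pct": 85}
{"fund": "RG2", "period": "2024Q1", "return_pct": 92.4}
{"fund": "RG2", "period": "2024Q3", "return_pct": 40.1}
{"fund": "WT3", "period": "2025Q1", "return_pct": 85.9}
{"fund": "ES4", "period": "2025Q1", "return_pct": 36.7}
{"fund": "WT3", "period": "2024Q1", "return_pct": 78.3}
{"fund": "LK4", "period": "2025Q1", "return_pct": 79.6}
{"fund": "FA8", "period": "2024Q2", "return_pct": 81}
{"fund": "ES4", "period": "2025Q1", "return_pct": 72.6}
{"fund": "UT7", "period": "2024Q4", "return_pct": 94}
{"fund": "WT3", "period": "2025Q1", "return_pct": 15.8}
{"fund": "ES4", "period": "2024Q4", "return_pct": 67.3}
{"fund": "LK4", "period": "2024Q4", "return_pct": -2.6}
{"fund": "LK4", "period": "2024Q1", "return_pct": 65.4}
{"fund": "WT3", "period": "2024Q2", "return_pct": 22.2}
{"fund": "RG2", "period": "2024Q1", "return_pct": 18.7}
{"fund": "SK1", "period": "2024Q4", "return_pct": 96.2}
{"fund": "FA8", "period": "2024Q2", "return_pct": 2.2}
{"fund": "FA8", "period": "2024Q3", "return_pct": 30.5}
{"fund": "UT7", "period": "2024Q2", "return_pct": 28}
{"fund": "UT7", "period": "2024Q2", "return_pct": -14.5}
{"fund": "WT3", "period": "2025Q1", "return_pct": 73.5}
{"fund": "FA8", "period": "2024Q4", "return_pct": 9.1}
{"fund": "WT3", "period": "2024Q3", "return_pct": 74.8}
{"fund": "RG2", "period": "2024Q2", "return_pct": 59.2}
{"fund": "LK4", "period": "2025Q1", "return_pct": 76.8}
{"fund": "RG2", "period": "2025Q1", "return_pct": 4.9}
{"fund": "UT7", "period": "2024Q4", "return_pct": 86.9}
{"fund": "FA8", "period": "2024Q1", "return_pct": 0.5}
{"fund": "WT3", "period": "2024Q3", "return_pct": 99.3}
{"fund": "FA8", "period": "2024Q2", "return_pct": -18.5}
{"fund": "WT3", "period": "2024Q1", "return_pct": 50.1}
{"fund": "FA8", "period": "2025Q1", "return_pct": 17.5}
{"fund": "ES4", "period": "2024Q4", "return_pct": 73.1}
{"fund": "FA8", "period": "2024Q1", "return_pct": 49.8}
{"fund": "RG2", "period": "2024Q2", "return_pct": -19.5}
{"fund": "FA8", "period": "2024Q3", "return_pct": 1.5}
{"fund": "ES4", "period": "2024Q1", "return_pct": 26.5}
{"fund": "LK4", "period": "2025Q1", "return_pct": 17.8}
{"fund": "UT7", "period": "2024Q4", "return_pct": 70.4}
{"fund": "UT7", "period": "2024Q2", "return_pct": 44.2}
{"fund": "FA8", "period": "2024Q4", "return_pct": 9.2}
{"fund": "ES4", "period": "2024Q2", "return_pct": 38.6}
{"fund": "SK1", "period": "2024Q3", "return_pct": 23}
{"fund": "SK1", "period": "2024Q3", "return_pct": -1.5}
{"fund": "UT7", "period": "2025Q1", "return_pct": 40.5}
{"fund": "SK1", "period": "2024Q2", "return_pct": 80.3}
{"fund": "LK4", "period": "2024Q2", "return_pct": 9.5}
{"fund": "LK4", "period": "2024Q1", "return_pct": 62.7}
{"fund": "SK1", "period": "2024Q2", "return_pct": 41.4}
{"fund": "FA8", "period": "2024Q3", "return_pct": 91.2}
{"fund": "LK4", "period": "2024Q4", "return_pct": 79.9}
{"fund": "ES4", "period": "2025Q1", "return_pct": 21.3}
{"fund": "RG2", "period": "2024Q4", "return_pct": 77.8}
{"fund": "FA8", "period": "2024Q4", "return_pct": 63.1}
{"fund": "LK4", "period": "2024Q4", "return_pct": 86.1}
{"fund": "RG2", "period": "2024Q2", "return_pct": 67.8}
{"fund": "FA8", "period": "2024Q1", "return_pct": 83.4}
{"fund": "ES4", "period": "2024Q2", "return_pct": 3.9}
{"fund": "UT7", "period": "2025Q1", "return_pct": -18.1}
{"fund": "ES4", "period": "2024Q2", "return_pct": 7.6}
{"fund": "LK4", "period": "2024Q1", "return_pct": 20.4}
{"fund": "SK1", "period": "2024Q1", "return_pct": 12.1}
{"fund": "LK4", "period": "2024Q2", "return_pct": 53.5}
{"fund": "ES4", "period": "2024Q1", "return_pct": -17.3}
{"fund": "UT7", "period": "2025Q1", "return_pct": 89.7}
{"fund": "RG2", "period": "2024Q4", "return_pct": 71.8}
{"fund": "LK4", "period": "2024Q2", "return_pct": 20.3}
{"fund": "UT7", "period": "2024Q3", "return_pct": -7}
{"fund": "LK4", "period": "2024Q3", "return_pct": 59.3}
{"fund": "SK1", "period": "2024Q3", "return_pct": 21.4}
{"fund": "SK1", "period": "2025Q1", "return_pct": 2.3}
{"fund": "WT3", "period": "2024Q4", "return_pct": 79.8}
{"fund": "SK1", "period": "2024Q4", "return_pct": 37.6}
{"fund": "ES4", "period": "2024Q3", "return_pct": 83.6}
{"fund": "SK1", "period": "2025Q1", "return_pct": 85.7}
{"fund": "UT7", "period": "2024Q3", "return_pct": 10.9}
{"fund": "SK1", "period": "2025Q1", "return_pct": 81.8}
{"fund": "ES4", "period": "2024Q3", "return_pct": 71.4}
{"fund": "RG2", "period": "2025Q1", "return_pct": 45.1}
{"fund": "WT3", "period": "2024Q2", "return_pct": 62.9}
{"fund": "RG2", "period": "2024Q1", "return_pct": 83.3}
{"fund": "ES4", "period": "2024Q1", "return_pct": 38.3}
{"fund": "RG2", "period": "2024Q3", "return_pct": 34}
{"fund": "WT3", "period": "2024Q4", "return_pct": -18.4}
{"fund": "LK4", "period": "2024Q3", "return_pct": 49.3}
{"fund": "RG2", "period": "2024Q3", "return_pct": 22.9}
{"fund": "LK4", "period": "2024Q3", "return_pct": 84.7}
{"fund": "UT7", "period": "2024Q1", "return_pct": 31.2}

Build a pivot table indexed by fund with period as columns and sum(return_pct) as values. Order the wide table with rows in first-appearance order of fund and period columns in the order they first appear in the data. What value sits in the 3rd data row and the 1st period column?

81.4

With rows in first-appearance order of fund, row 3 is fund=FA8. period columns in first-appearance order: 2024Q4, 2024Q3, 2025Q1, 2024Q2, 2024Q1; column 1 is 2024Q4.
Long rows with fund=FA8, period=2024Q4: 9.1 + 9.2 + 63.1 = 81.4.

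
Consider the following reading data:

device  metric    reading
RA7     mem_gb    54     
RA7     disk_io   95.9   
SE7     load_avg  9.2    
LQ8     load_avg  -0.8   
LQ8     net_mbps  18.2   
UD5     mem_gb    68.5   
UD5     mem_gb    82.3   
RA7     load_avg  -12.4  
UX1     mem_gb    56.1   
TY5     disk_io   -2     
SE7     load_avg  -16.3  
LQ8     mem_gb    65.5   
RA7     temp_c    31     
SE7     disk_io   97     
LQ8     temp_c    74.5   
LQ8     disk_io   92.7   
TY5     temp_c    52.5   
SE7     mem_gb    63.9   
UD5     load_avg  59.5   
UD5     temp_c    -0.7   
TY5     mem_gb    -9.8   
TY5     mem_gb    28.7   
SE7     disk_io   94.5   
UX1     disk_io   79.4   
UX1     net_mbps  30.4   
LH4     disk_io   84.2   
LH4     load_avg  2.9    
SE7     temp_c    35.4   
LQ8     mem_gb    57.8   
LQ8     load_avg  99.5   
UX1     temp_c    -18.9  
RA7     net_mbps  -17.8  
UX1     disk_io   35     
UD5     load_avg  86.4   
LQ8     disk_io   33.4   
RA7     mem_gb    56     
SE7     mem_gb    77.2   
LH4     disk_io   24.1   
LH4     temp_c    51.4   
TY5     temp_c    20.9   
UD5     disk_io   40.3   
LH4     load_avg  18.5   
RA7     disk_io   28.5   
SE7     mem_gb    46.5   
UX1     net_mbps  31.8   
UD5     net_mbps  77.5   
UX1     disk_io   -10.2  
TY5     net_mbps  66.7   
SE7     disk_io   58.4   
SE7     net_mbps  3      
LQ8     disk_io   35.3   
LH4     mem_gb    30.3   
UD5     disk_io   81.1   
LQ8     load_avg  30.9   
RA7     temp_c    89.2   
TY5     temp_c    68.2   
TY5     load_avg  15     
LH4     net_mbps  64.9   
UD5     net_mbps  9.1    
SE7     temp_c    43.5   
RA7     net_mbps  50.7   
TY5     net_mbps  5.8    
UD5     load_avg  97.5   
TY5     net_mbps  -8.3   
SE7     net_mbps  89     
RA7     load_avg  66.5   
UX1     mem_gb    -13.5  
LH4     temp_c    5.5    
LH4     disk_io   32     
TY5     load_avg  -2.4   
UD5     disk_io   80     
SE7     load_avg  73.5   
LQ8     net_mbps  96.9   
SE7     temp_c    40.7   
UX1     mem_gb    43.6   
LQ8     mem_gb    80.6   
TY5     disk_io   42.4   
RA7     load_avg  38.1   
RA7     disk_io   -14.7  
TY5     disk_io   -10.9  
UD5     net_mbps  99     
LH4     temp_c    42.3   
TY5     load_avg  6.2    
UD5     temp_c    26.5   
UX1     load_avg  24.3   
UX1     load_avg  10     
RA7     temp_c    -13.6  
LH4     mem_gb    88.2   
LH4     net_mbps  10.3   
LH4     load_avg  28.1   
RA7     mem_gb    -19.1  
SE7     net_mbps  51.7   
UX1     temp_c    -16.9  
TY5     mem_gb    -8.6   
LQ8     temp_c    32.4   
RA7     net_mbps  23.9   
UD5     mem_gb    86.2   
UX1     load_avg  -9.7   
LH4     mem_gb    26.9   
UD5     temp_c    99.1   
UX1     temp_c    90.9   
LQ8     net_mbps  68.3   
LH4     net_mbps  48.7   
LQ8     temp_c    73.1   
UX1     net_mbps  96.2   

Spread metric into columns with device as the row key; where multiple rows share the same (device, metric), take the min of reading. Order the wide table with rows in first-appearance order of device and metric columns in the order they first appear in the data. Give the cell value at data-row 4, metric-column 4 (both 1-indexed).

9.1

With rows in first-appearance order of device, row 4 is device=UD5. metric columns in first-appearance order: mem_gb, disk_io, load_avg, net_mbps, temp_c; column 4 is net_mbps.
Long rows with device=UD5, metric=net_mbps: min(77.5, 9.1, 99) = 9.1.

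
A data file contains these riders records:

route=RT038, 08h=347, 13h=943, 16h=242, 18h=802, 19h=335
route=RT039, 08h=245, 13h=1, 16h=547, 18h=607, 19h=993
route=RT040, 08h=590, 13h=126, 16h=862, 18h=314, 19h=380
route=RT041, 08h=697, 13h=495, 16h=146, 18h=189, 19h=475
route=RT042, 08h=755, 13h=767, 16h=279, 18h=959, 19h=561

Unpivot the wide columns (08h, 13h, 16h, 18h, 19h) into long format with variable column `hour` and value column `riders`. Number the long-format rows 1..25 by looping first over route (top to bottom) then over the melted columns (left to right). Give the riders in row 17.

25 rows total (5 × 5). Row 17: index ⌊(17-1)/5⌋ = 3 into route → RT041; (17-1) mod 5 = 1 into the melted columns → 13h.
So row 17 is (RT041, 13h, 495); riders = 495.

495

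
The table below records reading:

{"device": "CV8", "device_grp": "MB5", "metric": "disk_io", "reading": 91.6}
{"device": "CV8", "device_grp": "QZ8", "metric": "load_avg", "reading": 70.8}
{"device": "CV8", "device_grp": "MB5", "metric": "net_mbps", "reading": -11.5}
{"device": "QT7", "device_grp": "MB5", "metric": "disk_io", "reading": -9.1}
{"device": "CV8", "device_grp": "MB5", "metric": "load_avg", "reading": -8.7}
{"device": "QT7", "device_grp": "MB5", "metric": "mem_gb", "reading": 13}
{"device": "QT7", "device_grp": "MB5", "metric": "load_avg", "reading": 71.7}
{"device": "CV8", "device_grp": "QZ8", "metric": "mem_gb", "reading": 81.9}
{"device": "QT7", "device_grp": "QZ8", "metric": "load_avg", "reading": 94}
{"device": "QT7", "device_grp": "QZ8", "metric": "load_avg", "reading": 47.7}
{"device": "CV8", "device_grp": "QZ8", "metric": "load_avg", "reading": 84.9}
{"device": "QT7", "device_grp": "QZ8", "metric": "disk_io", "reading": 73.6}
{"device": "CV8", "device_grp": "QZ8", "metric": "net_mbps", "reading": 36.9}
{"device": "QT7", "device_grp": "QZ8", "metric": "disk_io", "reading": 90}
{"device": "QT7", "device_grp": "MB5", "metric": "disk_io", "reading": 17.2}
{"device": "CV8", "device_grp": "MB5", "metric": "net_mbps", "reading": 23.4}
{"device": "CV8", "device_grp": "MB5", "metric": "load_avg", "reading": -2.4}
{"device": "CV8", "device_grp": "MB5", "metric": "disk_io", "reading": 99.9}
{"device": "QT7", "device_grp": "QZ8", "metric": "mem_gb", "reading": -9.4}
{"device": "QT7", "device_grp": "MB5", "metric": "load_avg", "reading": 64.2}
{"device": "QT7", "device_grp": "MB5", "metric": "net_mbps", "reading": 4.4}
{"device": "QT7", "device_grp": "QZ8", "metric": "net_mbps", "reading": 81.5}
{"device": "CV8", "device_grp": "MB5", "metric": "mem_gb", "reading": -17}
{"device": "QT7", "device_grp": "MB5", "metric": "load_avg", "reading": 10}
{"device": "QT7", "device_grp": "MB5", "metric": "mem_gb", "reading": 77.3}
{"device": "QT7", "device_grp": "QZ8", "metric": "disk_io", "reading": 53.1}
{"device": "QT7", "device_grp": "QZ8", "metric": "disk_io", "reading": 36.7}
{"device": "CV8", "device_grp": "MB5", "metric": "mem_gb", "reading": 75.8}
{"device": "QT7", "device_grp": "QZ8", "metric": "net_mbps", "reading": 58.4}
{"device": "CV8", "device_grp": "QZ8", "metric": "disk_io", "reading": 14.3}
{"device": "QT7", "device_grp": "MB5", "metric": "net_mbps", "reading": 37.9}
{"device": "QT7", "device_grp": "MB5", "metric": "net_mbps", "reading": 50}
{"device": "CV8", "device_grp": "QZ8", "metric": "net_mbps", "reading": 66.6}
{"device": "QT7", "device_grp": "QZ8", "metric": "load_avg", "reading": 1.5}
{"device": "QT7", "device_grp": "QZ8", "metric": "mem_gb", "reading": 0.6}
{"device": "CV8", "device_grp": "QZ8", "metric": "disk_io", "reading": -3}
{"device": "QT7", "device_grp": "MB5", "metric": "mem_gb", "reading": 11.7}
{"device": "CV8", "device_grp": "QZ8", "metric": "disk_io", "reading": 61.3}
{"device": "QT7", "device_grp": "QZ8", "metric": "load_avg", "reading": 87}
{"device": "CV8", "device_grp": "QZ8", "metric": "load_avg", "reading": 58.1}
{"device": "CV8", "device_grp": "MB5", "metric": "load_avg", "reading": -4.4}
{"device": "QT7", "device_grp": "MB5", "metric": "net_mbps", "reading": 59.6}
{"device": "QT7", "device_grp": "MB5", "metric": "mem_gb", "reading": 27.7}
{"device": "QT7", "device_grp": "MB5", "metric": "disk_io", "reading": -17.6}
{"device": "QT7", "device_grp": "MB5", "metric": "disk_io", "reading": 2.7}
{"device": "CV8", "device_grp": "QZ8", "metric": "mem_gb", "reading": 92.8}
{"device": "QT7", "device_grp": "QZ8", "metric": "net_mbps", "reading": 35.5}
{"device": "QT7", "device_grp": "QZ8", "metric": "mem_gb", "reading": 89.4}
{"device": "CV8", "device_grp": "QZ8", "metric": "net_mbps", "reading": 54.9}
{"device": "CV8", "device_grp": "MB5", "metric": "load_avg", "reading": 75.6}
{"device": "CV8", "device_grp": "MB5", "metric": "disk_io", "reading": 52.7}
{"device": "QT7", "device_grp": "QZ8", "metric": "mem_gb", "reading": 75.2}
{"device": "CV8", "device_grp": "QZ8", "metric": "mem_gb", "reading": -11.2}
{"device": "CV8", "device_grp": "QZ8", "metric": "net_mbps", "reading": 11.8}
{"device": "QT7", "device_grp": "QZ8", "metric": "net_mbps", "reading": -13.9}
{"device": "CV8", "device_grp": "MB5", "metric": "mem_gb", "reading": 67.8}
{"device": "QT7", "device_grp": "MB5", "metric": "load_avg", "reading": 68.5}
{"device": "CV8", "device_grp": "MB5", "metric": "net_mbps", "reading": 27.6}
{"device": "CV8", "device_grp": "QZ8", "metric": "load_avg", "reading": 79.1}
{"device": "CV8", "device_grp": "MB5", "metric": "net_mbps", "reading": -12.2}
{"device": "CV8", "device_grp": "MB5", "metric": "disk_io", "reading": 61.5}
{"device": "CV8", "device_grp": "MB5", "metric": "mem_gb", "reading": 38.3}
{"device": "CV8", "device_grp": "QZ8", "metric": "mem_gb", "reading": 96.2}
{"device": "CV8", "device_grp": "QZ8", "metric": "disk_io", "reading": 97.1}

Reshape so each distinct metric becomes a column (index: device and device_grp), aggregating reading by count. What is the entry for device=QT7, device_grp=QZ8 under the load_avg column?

4

Rows with device=QT7, device_grp=QZ8 and metric=load_avg: reading values are 94, 47.7, 1.5, 87.
4 rows match — count = 4.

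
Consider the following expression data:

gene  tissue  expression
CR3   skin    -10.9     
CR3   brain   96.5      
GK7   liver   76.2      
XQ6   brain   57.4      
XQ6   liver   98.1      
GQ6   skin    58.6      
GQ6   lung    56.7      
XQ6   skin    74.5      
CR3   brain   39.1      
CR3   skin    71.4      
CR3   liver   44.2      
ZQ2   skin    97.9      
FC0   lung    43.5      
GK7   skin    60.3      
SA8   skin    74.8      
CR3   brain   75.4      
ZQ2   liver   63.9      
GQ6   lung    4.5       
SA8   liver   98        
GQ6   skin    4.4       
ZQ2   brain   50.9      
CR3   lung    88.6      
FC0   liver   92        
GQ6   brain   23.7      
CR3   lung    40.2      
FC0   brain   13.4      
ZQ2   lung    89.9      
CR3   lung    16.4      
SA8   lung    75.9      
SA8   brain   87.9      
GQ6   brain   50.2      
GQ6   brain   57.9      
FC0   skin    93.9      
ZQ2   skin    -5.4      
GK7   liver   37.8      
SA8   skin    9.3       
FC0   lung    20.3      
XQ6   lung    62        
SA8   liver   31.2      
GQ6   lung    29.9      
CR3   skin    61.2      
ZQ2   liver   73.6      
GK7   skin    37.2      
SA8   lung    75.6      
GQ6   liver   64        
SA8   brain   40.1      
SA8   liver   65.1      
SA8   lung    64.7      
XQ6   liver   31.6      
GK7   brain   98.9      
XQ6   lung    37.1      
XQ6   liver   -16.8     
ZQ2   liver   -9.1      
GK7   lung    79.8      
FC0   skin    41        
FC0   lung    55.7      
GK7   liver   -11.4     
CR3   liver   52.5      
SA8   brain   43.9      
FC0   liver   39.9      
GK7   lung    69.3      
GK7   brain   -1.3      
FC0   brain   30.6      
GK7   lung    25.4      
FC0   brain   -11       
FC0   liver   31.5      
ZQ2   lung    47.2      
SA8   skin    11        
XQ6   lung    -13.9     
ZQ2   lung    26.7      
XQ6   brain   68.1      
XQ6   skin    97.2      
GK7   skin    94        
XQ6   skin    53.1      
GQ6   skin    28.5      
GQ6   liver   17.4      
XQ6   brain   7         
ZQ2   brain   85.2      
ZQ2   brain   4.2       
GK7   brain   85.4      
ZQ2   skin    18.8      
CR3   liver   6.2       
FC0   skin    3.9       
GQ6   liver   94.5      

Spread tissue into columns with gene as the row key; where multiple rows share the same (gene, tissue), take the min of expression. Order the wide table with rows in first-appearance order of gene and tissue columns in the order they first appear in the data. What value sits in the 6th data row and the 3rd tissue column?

31.5

With rows in first-appearance order of gene, row 6 is gene=FC0. tissue columns in first-appearance order: skin, brain, liver, lung; column 3 is liver.
Long rows with gene=FC0, tissue=liver: min(92, 39.9, 31.5) = 31.5.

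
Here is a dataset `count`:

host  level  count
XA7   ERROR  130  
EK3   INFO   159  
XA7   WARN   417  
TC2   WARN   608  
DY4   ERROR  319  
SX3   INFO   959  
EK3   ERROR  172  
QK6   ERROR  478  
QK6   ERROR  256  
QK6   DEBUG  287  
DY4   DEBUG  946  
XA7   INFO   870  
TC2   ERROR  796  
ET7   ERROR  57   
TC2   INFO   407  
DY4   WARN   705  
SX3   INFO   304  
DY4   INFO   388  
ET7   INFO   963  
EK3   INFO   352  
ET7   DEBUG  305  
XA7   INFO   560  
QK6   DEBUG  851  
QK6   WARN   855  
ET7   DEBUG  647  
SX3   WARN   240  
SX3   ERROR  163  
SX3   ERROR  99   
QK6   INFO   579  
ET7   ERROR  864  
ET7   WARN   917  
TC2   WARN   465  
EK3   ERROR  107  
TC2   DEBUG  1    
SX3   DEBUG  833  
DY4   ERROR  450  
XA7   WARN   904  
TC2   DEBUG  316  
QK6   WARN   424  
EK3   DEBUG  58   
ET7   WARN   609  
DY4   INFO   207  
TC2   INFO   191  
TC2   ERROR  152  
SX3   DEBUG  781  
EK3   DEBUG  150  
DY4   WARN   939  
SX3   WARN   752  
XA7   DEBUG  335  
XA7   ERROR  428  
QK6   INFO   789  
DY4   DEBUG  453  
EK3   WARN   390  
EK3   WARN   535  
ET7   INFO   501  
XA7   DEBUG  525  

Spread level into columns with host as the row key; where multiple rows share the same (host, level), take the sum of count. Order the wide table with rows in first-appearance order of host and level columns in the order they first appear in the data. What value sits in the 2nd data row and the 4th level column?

With rows in first-appearance order of host, row 2 is host=EK3. level columns in first-appearance order: ERROR, INFO, WARN, DEBUG; column 4 is DEBUG.
Long rows with host=EK3, level=DEBUG: 58 + 150 = 208.

208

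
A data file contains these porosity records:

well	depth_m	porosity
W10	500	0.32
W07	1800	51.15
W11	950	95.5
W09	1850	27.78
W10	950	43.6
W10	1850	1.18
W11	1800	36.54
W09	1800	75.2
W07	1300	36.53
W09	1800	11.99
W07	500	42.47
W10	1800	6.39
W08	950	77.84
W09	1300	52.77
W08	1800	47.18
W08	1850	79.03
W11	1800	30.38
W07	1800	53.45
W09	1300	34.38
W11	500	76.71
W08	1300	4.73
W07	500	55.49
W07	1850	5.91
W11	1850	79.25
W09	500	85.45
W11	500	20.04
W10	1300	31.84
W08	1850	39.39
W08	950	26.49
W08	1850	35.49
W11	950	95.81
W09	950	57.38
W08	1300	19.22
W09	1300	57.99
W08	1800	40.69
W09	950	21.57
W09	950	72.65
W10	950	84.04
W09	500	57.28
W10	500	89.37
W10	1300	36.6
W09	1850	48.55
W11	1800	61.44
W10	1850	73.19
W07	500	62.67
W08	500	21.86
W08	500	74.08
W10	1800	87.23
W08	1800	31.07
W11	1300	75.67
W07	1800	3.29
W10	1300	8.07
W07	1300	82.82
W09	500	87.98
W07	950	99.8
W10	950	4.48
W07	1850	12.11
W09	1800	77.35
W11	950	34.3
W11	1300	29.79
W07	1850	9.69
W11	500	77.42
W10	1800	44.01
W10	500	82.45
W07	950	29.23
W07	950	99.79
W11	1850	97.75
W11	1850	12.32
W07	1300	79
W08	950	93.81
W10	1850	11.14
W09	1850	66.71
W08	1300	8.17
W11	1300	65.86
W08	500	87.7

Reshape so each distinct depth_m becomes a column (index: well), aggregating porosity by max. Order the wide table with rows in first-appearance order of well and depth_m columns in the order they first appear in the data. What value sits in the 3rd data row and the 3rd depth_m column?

95.81

With rows in first-appearance order of well, row 3 is well=W11. depth_m columns in first-appearance order: 500, 1800, 950, 1850, 1300; column 3 is 950.
Long rows with well=W11, depth_m=950: max(95.5, 95.81, 34.3) = 95.81.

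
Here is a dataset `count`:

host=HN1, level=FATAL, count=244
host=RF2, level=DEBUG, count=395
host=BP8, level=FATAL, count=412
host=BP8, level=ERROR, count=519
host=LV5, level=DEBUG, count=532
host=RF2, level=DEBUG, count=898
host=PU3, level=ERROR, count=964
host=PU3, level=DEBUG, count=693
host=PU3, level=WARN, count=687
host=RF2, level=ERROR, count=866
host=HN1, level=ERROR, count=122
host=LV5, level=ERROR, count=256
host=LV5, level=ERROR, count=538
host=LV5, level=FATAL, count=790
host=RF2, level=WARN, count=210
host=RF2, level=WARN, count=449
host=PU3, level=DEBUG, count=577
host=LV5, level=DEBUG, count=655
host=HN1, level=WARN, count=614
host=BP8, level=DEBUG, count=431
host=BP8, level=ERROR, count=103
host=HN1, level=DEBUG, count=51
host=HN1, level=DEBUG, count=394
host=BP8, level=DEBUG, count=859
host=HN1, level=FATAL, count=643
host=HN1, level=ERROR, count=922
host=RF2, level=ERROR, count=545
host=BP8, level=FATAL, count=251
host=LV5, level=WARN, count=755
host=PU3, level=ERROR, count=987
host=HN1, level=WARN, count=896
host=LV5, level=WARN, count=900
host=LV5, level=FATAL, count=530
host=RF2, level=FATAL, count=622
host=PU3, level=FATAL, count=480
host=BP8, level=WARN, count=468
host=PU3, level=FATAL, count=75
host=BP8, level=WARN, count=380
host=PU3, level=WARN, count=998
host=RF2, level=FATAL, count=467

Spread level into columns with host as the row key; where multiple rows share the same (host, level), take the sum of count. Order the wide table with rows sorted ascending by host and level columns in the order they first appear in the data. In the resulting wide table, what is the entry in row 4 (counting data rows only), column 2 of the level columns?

1270

With rows sorted ascending by host, row 4 is host=PU3. level columns in first-appearance order: FATAL, DEBUG, ERROR, WARN; column 2 is DEBUG.
Long rows with host=PU3, level=DEBUG: 693 + 577 = 1270.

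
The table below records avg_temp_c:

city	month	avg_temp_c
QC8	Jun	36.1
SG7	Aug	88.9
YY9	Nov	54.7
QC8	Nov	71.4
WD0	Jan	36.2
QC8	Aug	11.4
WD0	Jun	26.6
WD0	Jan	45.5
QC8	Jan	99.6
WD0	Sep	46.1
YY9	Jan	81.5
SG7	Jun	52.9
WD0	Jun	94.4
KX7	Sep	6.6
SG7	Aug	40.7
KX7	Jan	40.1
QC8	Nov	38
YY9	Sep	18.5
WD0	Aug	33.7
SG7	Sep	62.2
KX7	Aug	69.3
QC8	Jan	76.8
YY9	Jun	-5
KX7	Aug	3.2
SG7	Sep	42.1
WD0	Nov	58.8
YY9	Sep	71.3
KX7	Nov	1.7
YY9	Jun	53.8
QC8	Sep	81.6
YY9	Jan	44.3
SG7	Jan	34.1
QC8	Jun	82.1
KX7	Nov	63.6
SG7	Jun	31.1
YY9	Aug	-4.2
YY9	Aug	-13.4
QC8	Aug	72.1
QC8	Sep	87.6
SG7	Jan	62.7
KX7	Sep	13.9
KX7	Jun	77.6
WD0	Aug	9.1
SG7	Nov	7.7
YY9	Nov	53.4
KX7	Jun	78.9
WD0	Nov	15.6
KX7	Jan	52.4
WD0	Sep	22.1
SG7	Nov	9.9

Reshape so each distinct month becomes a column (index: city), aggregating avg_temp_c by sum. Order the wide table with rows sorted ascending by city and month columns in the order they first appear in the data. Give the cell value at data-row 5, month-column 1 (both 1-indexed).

48.8

With rows sorted ascending by city, row 5 is city=YY9. month columns in first-appearance order: Jun, Aug, Nov, Jan, Sep; column 1 is Jun.
Long rows with city=YY9, month=Jun: -5 + 53.8 = 48.8.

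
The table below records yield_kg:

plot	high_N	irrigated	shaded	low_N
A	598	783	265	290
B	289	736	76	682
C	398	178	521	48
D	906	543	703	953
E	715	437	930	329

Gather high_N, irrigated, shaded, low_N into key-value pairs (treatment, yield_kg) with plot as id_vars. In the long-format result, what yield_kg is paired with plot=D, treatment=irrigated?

543

Unpivoting turns each (plot, wide-column) pair into one long row.
The wide cell at row D, column irrigated holds 543, so the long row (D, irrigated) has yield_kg=543.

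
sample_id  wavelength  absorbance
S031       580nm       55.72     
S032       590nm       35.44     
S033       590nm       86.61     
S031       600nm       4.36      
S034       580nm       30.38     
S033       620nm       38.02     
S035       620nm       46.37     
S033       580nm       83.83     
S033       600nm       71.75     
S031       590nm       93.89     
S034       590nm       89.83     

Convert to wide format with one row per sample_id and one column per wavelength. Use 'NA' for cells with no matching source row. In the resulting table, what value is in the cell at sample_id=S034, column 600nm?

No long-format row has sample_id=S034 and wavelength=600nm, so the cell is NA.

NA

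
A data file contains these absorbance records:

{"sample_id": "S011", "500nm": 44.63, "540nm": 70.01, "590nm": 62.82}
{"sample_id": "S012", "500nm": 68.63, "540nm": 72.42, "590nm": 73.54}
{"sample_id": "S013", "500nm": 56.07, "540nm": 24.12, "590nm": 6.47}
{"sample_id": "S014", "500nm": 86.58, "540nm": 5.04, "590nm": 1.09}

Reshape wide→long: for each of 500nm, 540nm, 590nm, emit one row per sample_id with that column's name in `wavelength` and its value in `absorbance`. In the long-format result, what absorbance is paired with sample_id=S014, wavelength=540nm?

Unpivoting turns each (sample_id, wide-column) pair into one long row.
The wide cell at row S014, column 540nm holds 5.04, so the long row (S014, 540nm) has absorbance=5.04.

5.04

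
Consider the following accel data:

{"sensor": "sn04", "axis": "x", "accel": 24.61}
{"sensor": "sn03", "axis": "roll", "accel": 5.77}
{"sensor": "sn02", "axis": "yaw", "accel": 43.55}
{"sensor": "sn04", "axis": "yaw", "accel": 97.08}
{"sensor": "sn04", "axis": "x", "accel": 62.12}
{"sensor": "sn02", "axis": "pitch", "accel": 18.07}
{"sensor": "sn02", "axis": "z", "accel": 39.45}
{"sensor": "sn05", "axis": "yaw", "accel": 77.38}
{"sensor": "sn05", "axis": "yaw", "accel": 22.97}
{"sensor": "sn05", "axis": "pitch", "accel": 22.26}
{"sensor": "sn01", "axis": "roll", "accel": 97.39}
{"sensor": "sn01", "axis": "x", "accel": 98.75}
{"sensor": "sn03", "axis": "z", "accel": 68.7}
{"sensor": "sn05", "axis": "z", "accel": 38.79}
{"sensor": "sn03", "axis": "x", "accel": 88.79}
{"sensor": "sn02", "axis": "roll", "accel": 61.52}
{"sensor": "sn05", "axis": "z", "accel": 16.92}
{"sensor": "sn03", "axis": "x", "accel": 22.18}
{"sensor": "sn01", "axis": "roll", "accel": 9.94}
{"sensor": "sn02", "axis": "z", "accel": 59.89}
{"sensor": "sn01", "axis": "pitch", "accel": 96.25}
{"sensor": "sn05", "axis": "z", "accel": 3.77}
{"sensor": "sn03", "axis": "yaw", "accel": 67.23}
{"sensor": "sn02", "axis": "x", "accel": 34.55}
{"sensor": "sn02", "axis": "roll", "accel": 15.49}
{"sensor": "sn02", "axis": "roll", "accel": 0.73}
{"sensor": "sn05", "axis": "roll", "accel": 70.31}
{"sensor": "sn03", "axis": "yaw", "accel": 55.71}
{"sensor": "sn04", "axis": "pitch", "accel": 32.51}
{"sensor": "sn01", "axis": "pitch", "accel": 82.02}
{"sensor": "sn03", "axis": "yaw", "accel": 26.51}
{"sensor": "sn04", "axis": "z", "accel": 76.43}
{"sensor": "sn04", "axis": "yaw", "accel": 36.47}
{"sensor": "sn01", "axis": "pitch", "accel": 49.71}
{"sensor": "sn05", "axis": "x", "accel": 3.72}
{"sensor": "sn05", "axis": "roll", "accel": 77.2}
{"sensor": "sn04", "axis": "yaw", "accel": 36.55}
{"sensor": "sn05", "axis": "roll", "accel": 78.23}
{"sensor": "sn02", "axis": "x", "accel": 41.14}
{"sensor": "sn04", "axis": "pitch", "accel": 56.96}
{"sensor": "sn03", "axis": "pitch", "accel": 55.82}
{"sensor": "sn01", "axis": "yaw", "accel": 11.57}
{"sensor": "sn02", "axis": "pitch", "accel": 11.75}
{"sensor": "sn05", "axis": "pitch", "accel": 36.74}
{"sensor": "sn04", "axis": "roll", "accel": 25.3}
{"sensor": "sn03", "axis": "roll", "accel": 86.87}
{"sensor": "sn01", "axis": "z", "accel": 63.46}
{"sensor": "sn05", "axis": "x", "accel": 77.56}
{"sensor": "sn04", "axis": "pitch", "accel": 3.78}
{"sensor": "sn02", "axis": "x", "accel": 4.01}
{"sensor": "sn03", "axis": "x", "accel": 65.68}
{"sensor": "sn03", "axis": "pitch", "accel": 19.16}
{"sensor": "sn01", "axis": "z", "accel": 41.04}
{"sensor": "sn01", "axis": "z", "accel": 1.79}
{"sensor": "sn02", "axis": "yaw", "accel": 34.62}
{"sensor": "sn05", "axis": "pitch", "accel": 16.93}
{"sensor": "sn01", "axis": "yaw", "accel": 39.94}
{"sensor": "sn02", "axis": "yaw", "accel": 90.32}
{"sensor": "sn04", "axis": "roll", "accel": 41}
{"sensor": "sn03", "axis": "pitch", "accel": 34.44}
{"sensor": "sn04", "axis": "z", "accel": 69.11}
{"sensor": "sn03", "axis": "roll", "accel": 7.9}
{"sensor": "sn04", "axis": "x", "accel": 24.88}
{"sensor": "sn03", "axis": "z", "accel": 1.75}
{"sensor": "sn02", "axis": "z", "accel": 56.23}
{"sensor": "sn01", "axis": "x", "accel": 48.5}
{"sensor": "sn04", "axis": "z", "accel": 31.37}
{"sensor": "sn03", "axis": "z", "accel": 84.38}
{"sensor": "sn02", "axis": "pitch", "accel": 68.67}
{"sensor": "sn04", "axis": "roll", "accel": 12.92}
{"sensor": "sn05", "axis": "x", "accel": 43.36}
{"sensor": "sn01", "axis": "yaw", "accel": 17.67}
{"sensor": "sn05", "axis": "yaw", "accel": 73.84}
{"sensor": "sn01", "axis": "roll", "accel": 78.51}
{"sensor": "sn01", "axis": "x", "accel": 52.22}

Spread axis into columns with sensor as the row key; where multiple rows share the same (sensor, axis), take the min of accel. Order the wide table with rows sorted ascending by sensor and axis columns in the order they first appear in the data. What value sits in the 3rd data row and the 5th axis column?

With rows sorted ascending by sensor, row 3 is sensor=sn03. axis columns in first-appearance order: x, roll, yaw, pitch, z; column 5 is z.
Long rows with sensor=sn03, axis=z: min(68.7, 1.75, 84.38) = 1.75.

1.75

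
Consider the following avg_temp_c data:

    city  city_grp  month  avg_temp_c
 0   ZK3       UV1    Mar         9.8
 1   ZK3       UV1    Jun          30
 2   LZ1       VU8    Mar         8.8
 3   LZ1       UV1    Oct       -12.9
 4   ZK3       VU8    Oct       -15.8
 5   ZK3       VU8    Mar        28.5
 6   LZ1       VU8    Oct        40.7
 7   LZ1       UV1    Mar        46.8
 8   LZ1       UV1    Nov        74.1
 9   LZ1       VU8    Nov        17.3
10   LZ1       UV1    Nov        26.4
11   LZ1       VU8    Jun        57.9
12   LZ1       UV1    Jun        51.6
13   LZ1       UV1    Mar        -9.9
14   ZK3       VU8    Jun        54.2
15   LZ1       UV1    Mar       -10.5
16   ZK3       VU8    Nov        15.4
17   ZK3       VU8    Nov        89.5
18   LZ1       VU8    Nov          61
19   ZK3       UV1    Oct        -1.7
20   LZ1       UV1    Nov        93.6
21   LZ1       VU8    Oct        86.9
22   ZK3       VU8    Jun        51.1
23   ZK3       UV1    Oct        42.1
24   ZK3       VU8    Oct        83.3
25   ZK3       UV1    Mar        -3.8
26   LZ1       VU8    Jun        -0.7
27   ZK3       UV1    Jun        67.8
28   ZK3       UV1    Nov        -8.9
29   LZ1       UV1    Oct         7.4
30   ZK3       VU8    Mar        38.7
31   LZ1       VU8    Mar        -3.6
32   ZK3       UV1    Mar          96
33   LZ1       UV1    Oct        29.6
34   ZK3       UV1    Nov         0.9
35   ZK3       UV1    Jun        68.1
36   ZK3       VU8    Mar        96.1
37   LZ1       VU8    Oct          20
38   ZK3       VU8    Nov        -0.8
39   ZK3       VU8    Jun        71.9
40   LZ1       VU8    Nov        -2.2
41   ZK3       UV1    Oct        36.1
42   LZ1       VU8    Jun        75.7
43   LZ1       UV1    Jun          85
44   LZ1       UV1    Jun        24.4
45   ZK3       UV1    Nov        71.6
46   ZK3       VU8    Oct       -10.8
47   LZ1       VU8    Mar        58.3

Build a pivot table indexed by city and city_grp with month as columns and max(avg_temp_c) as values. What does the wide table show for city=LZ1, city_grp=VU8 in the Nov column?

61

Rows with city=LZ1, city_grp=VU8 and month=Nov: avg_temp_c values are 17.3, 61, -2.2.
max(17.3, 61, -2.2) = 61.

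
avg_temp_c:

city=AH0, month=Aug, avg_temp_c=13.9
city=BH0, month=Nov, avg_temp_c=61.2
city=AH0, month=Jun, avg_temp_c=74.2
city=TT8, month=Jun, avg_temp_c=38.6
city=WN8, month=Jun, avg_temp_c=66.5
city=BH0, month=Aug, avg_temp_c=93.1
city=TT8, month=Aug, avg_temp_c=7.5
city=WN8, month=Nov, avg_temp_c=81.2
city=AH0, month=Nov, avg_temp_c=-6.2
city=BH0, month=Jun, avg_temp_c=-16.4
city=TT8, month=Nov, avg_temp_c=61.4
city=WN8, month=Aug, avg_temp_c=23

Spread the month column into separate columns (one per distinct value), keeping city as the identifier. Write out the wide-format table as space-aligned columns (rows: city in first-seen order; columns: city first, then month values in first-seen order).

Columns: city plus the 3 distinct month values (Aug, Nov, Jun).
For example, row AH0 column Aug takes avg_temp_c=13.9 from the long row (AH0, Aug).

city  Aug   Nov   Jun  
AH0   13.9  -6.2  74.2 
BH0   93.1  61.2  -16.4
TT8   7.5   61.4  38.6 
WN8   23    81.2  66.5 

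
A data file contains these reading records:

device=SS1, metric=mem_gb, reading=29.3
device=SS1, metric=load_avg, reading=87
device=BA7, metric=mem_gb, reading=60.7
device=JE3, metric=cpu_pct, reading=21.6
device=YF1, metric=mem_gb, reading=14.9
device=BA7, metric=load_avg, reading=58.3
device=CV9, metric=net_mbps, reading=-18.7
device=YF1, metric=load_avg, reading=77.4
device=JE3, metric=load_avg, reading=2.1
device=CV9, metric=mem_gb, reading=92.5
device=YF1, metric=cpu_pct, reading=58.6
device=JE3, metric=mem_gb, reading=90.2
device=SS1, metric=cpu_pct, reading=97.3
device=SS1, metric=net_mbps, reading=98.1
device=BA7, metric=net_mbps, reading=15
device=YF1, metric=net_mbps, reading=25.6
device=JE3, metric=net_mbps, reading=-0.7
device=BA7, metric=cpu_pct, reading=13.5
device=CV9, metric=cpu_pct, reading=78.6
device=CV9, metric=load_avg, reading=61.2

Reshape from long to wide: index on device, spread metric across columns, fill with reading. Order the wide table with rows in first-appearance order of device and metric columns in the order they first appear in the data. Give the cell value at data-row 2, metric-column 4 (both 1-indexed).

15

With rows in first-appearance order of device, row 2 is device=BA7. metric columns in first-appearance order: mem_gb, load_avg, cpu_pct, net_mbps; column 4 is net_mbps.
Long rows with device=BA7, metric=net_mbps: reading = 15.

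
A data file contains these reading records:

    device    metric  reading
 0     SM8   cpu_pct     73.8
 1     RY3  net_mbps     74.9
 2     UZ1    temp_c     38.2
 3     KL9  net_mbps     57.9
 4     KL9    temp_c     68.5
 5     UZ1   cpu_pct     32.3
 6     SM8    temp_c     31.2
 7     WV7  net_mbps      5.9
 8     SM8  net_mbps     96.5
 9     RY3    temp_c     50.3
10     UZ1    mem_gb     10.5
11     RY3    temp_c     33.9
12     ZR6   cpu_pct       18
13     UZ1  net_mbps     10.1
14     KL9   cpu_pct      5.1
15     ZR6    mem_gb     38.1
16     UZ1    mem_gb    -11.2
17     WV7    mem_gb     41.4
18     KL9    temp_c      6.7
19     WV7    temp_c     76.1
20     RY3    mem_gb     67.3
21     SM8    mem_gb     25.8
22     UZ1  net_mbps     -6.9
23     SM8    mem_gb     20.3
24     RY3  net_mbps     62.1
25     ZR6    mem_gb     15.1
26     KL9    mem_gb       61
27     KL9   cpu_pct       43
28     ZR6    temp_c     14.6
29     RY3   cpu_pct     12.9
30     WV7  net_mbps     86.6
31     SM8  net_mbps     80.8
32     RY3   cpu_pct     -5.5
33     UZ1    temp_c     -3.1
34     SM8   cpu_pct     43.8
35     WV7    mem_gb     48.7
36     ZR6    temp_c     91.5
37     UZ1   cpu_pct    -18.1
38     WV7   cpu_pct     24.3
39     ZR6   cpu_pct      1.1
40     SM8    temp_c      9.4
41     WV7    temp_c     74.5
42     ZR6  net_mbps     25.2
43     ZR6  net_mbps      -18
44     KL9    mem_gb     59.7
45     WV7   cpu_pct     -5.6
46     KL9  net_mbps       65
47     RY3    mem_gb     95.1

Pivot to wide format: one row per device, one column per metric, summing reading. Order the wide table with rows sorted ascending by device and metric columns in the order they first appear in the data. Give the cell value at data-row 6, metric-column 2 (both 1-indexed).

7.2

With rows sorted ascending by device, row 6 is device=ZR6. metric columns in first-appearance order: cpu_pct, net_mbps, temp_c, mem_gb; column 2 is net_mbps.
Long rows with device=ZR6, metric=net_mbps: 25.2 + -18 = 7.2.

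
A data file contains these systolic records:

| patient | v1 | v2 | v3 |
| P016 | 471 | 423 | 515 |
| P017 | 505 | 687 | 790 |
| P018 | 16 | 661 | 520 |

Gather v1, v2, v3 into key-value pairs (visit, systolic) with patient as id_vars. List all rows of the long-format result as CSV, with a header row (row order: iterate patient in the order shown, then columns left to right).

Each (patient, column) pair becomes one row: 3 × 3 = 9 rows.
For example, (P016, v1) → systolic=471.

patient,visit,systolic
P016,v1,471
P016,v2,423
P016,v3,515
P017,v1,505
P017,v2,687
P017,v3,790
P018,v1,16
P018,v2,661
P018,v3,520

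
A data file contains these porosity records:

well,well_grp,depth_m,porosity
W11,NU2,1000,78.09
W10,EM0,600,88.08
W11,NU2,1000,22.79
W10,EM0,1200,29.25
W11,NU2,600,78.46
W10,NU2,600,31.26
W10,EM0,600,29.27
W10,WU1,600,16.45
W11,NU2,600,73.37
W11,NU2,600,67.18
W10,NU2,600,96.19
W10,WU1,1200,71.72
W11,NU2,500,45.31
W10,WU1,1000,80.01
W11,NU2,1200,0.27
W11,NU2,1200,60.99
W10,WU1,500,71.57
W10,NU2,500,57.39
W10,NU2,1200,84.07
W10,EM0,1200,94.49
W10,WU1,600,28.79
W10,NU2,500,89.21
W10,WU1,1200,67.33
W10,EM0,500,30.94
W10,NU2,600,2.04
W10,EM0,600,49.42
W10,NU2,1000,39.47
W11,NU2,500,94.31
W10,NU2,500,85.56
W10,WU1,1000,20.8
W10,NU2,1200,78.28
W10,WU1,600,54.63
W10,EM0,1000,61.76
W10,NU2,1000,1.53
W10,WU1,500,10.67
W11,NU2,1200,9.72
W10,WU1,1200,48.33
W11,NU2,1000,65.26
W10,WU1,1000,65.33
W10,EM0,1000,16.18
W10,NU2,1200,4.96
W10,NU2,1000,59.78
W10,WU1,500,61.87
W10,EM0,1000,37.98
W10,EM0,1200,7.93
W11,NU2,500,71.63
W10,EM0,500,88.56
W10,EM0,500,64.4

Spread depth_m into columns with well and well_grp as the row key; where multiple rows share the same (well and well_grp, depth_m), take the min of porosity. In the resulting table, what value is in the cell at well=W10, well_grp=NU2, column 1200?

Rows with well=W10, well_grp=NU2 and depth_m=1200: porosity values are 84.07, 78.28, 4.96.
min(84.07, 78.28, 4.96) = 4.96.

4.96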